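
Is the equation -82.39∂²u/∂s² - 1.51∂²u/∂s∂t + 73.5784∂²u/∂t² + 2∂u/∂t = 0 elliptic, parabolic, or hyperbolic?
Computing B² - 4AC with A = -82.39, B = -1.51, C = 73.5784: discriminant = 24250.777604 (positive). Answer: hyperbolic.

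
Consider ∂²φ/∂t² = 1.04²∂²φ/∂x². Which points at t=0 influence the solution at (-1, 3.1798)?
Domain of dependence: [-4.306992, 2.306992]. Signals travel at speed 1.04, so data within |x - -1| ≤ 1.04·3.1798 = 3.306992 can reach the point.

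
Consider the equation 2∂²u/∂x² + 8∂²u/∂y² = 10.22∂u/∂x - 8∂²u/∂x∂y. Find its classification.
Rewriting in standard form: 2∂²u/∂x² + 8∂²u/∂x∂y + 8∂²u/∂y² - 10.22∂u/∂x = 0. Parabolic. (A = 2, B = 8, C = 8 gives B² - 4AC = 0.)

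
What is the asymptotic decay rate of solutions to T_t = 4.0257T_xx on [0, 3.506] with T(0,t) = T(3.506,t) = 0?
Eigenvalues: λₙ = 4.0257n²π²/3.506².
First three modes:
  n=1: λ₁ = 4.0257π²/3.506² ≈ 3.232
  n=2: λ₂ = 16.1028π²/3.506² ≈ 12.929 (4× faster decay)
  n=3: λ₃ = 36.2313π²/3.506² ≈ 29.091 (9× faster decay)
As t → ∞, higher modes decay exponentially faster. The n=1 mode dominates: T ~ c₁ sin(πx/3.506) e^{-λ₁t}.
Decay rate: λ₁ = 4.0257π²/3.506² ≈ 3.232.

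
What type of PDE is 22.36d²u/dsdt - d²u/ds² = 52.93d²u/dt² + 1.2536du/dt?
Rewriting in standard form: -d²u/ds² + 22.36d²u/dsdt - 52.93d²u/dt² - 1.2536du/dt = 0. With A = -1, B = 22.36, C = -52.93, the discriminant is 288.2496. This is a hyperbolic PDE.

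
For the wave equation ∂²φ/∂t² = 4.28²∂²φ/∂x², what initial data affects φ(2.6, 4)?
Domain of dependence: [-14.52, 19.72]. Signals travel at speed 4.28, so data within |x - 2.6| ≤ 4.28·4 = 17.12 can reach the point.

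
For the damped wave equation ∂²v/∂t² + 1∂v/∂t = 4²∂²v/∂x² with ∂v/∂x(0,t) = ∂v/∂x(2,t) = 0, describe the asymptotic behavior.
v → constant (steady state). Damping (γ=1) dissipates the nonconstant modes; with Neumann BCs the spatial average obeys M''+γM'=0 and tends to a finite limit.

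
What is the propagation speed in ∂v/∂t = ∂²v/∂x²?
Infinite. The heat equation is parabolic, not hyperbolic, so disturbances propagate instantly.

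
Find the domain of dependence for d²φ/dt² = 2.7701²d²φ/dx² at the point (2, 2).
Domain of dependence: [-3.5402, 7.5402]. Signals travel at speed 2.7701, so data within |x - 2| ≤ 2.7701·2 = 5.5402 can reach the point.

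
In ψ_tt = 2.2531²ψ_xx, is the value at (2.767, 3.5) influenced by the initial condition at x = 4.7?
Yes. The domain of dependence is [-5.11885, 10.65285], and 4.7 ∈ [-5.11885, 10.65285].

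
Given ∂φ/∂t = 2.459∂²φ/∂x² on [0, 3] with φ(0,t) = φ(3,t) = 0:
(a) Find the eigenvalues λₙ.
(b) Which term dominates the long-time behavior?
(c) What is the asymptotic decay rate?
Eigenvalues: λₙ = 2.459n²π²/3².
First three modes:
  n=1: λ₁ = 2.459π²/3² ≈ 2.697
  n=2: λ₂ = 9.836π²/3² ≈ 10.786 (4× faster decay)
  n=3: λ₃ = 22.131π²/3² ≈ 24.269 (9× faster decay)
As t → ∞, higher modes decay exponentially faster. The n=1 mode dominates: φ ~ c₁ sin(πx/3) e^{-λ₁t}.
Decay rate: λ₁ = 2.459π²/3² ≈ 2.697.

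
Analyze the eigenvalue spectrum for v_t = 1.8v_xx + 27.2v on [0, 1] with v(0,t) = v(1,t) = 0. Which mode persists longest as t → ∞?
Eigenvalues: λₙ = 1.8n²π²/1² - 27.2.
First three modes:
  n=1: λ₁ = 1.8π² - 27.2 ≈ -9.435
  n=2: λ₂ = 7.2π² - 27.2 ≈ 43.861
  n=3: λ₃ = 16.2π² - 27.2 ≈ 132.688
Since 1.8π² ≈ 17.765 < 27.2, λ₁ < 0.
The n=1 mode grows fastest (−λₙ is largest for n=1) → dominates.
Asymptotic: v ~ c₁ sin(πx/1) e^{9.435t} (exponential growth at rate −λ₁ ≈ 9.435).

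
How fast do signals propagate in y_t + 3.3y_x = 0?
Speed = 3.3. Information travels along x - 3.3t = const (rightward).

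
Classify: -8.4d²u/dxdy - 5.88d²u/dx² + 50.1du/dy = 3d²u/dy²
Rewriting in standard form: -5.88d²u/dx² - 8.4d²u/dxdy - 3d²u/dy² + 50.1du/dy = 0. Parabolic (discriminant = 0).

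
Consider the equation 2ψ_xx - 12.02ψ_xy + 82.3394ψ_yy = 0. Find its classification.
Elliptic. (A = 2, B = -12.02, C = 82.3394 gives B² - 4AC = -514.2348.)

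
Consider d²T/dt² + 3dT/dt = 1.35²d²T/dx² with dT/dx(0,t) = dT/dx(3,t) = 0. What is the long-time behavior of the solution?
As t → ∞, T → constant (steady state). Damping (γ=3) dissipates the nonconstant modes; with Neumann BCs the spatial average obeys M''+γM'=0 and tends to a finite limit.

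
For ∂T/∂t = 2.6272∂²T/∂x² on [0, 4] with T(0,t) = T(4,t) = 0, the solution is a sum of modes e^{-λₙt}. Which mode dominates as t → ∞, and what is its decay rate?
Eigenvalues: λₙ = 2.6272n²π²/4².
First three modes:
  n=1: λ₁ = 2.6272π²/4² ≈ 1.621
  n=2: λ₂ = 10.5088π²/4² ≈ 6.482 (4× faster decay)
  n=3: λ₃ = 23.6448π²/4² ≈ 14.585 (9× faster decay)
As t → ∞, higher modes decay exponentially faster. The n=1 mode dominates: T ~ c₁ sin(πx/4) e^{-λ₁t}.
Decay rate: λ₁ = 2.6272π²/4² ≈ 1.621.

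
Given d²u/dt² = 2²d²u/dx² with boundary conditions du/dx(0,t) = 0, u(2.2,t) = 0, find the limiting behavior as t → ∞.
u oscillates (no decay). Energy is conserved; the solution oscillates indefinitely as standing waves.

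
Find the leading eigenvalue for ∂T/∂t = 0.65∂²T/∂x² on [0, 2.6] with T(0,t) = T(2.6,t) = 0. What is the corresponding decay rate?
Eigenvalues: λₙ = 0.65n²π²/2.6².
First three modes:
  n=1: λ₁ = 0.65π²/2.6² ≈ 0.949
  n=2: λ₂ = 2.6π²/2.6² ≈ 3.796 (4× faster decay)
  n=3: λ₃ = 5.85π²/2.6² ≈ 8.541 (9× faster decay)
As t → ∞, higher modes decay exponentially faster. The n=1 mode dominates: T ~ c₁ sin(πx/2.6) e^{-λ₁t}.
Decay rate: λ₁ = 0.65π²/2.6² ≈ 0.949.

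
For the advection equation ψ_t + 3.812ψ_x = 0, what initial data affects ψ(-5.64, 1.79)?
A single point: x = -12.46348. The characteristic through (-5.64, 1.79) is x - 3.812t = const, so x = -5.64 - 3.812·1.79 = -12.46348.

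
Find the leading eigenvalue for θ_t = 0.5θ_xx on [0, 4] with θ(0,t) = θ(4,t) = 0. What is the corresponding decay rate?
Eigenvalues: λₙ = 0.5n²π²/4².
First three modes:
  n=1: λ₁ = 0.5π²/4² ≈ 0.308
  n=2: λ₂ = 2π²/4² ≈ 1.234 (4× faster decay)
  n=3: λ₃ = 4.5π²/4² ≈ 2.776 (9× faster decay)
As t → ∞, higher modes decay exponentially faster. The n=1 mode dominates: θ ~ c₁ sin(πx/4) e^{-λ₁t}.
Decay rate: λ₁ = 0.5π²/4² ≈ 0.308.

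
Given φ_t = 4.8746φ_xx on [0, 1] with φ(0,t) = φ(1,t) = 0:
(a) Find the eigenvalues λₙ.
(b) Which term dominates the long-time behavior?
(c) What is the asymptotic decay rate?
Eigenvalues: λₙ = 4.8746n²π².
First three modes:
  n=1: λ₁ = 4.8746π² ≈ 48.11
  n=2: λ₂ = 19.4984π² ≈ 192.441 (4× faster decay)
  n=3: λ₃ = 43.8714π² ≈ 432.993 (9× faster decay)
As t → ∞, higher modes decay exponentially faster. The n=1 mode dominates: φ ~ c₁ sin(πx) e^{-λ₁t}.
Decay rate: λ₁ = 4.8746π² ≈ 48.11.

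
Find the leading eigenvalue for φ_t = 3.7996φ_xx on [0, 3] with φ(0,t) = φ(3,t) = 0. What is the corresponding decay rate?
Eigenvalues: λₙ = 3.7996n²π²/3².
First three modes:
  n=1: λ₁ = 3.7996π²/3² ≈ 4.167
  n=2: λ₂ = 15.1984π²/3² ≈ 16.667 (4× faster decay)
  n=3: λ₃ = 34.1964π²/3² ≈ 37.501 (9× faster decay)
As t → ∞, higher modes decay exponentially faster. The n=1 mode dominates: φ ~ c₁ sin(πx/3) e^{-λ₁t}.
Decay rate: λ₁ = 3.7996π²/3² ≈ 4.167.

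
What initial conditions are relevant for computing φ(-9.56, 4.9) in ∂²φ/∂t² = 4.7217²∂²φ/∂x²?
Domain of dependence: [-32.69633, 13.57633]. Signals travel at speed 4.7217, so data within |x - -9.56| ≤ 4.7217·4.9 = 23.13633 can reach the point.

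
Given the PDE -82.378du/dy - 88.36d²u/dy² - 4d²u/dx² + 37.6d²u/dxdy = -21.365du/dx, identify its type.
Rewriting in standard form: -4d²u/dx² + 37.6d²u/dxdy - 88.36d²u/dy² + 21.365du/dx - 82.378du/dy = 0. The second-order coefficients are A = -4, B = 37.6, C = -88.36. Since B² - 4AC = 0 = 0, this is a parabolic PDE.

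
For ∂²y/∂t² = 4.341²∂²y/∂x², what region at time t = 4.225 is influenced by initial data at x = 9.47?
Domain of influence: [-8.870725, 27.810725]. Data at x = 9.47 spreads outward at speed 4.341.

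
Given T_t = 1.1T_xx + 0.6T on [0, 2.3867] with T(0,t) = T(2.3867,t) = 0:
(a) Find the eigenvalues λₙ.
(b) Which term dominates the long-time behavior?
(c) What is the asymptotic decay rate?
Eigenvalues: λₙ = 1.1n²π²/2.3867² - 0.6.
First three modes:
  n=1: λ₁ = 1.1π²/2.3867² - 0.6 ≈ 1.306
  n=2: λ₂ = 4.4π²/2.3867² - 0.6 ≈ 7.024
  n=3: λ₃ = 9.9π²/2.3867² - 0.6 ≈ 16.553
Since 1.1π²/2.3867² ≈ 1.906 > 0.6, all λₙ > 0.
The n=1 mode decays slowest → dominates as t → ∞.
Asymptotic: T ~ c₁ sin(πx/2.3867) e^{-λ₁t} with decay rate λ₁ ≈ 1.306.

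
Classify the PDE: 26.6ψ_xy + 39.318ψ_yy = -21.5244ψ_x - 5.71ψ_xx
Rewriting in standard form: 5.71ψ_xx + 26.6ψ_xy + 39.318ψ_yy + 21.5244ψ_x = 0. A = 5.71, B = 26.6, C = 39.318. Discriminant B² - 4AC = -190.46312. Since -190.46312 < 0, elliptic.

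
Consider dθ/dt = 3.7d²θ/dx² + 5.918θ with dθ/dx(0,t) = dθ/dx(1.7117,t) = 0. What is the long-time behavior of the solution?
As t → ∞, θ grows unboundedly. With Neumann BCs the constant mode has diffusion eigenvalue 0, so any r > 0 makes it grow like e^(5.918t); solution grows exponentially.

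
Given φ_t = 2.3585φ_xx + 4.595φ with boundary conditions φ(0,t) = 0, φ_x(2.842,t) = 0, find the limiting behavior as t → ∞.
φ grows unboundedly. Reaction dominates diffusion (r=4.595 > κπ²/(4L²)≈0.72); solution grows exponentially.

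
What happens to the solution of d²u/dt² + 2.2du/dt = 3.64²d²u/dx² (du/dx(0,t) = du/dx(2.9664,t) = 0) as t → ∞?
u → constant (steady state). Damping (γ=2.2) dissipates the nonconstant modes; with Neumann BCs the spatial average obeys M''+γM'=0 and tends to a finite limit.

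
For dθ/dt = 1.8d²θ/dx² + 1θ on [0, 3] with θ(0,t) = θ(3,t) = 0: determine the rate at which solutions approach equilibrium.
Eigenvalues: λₙ = 1.8n²π²/3² - 1.
First three modes:
  n=1: λ₁ = 1.8π²/3² - 1 ≈ 0.974
  n=2: λ₂ = 7.2π²/3² - 1 ≈ 6.896
  n=3: λ₃ = 16.2π²/3² - 1 ≈ 16.765
Since 1.8π²/3² ≈ 1.974 > 1, all λₙ > 0.
The n=1 mode decays slowest → dominates as t → ∞.
Asymptotic: θ ~ c₁ sin(πx/3) e^{-λ₁t} with decay rate λ₁ ≈ 0.974.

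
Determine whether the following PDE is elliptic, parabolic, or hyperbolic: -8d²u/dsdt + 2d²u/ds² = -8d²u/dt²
Rewriting in standard form: 2d²u/ds² - 8d²u/dsdt + 8d²u/dt² = 0. Coefficients: A = 2, B = -8, C = 8. B² - 4AC = 0, which is zero, so the equation is parabolic.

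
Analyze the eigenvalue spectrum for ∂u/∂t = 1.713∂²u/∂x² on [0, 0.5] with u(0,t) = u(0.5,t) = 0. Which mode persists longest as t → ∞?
Eigenvalues: λₙ = 1.713n²π²/0.5².
First three modes:
  n=1: λ₁ = 1.713π²/0.5² ≈ 67.627
  n=2: λ₂ = 6.852π²/0.5² ≈ 270.506 (4× faster decay)
  n=3: λ₃ = 15.417π²/0.5² ≈ 608.639 (9× faster decay)
As t → ∞, higher modes decay exponentially faster. The n=1 mode dominates: u ~ c₁ sin(πx/0.5) e^{-λ₁t}.
Decay rate: λ₁ = 1.713π²/0.5² ≈ 67.627.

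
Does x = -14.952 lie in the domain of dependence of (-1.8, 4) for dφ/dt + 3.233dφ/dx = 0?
No. Only data at x = -14.732 affects (-1.8, 4). Advection has one-way propagation along characteristics.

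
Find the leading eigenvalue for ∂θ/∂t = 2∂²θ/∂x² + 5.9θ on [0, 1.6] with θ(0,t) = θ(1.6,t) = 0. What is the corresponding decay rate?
Eigenvalues: λₙ = 2n²π²/1.6² - 5.9.
First three modes:
  n=1: λ₁ = 2π²/1.6² - 5.9 ≈ 1.811
  n=2: λ₂ = 8π²/1.6² - 5.9 ≈ 24.943
  n=3: λ₃ = 18π²/1.6² - 5.9 ≈ 63.496
Since 2π²/1.6² ≈ 7.711 > 5.9, all λₙ > 0.
The n=1 mode decays slowest → dominates as t → ∞.
Asymptotic: θ ~ c₁ sin(πx/1.6) e^{-λ₁t} with decay rate λ₁ ≈ 1.811.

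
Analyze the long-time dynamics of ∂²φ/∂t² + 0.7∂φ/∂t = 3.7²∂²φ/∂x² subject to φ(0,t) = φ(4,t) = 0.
Long-time behavior: φ → 0. Damping (γ=0.7) dissipates energy; oscillations decay exponentially.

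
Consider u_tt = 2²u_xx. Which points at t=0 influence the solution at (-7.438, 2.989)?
Domain of dependence: [-13.416, -1.46]. Signals travel at speed 2, so data within |x - -7.438| ≤ 2·2.989 = 5.978 can reach the point.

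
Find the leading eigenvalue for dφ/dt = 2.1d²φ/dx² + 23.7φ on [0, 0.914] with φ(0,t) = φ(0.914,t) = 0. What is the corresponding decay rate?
Eigenvalues: λₙ = 2.1n²π²/0.914² - 23.7.
First three modes:
  n=1: λ₁ = 2.1π²/0.914² - 23.7 ≈ 1.11
  n=2: λ₂ = 8.4π²/0.914² - 23.7 ≈ 75.54
  n=3: λ₃ = 18.9π²/0.914² - 23.7 ≈ 199.59
Since 2.1π²/0.914² ≈ 24.81 > 23.7, all λₙ > 0.
The n=1 mode decays slowest → dominates as t → ∞.
Asymptotic: φ ~ c₁ sin(πx/0.914) e^{-λ₁t} with decay rate λ₁ ≈ 1.11.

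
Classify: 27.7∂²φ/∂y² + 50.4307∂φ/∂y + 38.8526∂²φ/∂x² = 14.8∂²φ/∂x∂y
Rewriting in standard form: 38.8526∂²φ/∂x² - 14.8∂²φ/∂x∂y + 27.7∂²φ/∂y² + 50.4307∂φ/∂y = 0. Elliptic (discriminant = -4085.82808).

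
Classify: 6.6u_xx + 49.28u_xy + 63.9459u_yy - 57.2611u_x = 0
Hyperbolic (discriminant = 740.34664).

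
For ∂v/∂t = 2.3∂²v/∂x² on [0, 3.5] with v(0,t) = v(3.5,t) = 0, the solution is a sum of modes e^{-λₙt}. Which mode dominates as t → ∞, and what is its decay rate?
Eigenvalues: λₙ = 2.3n²π²/3.5².
First three modes:
  n=1: λ₁ = 2.3π²/3.5² ≈ 1.853
  n=2: λ₂ = 9.2π²/3.5² ≈ 7.412 (4× faster decay)
  n=3: λ₃ = 20.7π²/3.5² ≈ 16.678 (9× faster decay)
As t → ∞, higher modes decay exponentially faster. The n=1 mode dominates: v ~ c₁ sin(πx/3.5) e^{-λ₁t}.
Decay rate: λ₁ = 2.3π²/3.5² ≈ 1.853.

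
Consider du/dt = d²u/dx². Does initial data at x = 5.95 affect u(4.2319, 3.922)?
Yes, for any finite x. The heat equation has infinite propagation speed, so all initial data affects all points at any t > 0.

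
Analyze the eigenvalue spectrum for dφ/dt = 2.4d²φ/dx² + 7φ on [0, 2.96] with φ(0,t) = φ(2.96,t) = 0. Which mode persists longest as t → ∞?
Eigenvalues: λₙ = 2.4n²π²/2.96² - 7.
First three modes:
  n=1: λ₁ = 2.4π²/2.96² - 7 ≈ -4.296
  n=2: λ₂ = 9.6π²/2.96² - 7 ≈ 3.814
  n=3: λ₃ = 21.6π²/2.96² - 7 ≈ 17.332
Since 2.4π²/2.96² ≈ 2.704 < 7, λ₁ < 0.
The n=1 mode grows fastest (−λₙ is largest for n=1) → dominates.
Asymptotic: φ ~ c₁ sin(πx/2.96) e^{4.296t} (exponential growth at rate −λ₁ ≈ 4.296).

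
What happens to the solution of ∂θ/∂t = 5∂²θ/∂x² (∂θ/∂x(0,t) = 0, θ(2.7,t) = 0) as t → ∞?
θ → 0. Heat escapes through the Dirichlet boundary.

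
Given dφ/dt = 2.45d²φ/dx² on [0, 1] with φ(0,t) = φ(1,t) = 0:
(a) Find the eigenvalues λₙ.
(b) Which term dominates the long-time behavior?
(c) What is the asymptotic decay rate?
Eigenvalues: λₙ = 2.45n²π².
First three modes:
  n=1: λ₁ = 2.45π² ≈ 24.181
  n=2: λ₂ = 9.8π² ≈ 96.722 (4× faster decay)
  n=3: λ₃ = 22.05π² ≈ 217.625 (9× faster decay)
As t → ∞, higher modes decay exponentially faster. The n=1 mode dominates: φ ~ c₁ sin(πx) e^{-λ₁t}.
Decay rate: λ₁ = 2.45π² ≈ 24.181.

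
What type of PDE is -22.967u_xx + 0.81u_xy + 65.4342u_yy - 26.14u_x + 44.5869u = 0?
With A = -22.967, B = 0.81, C = 65.4342, the discriminant is 6011.9651856. This is a hyperbolic PDE.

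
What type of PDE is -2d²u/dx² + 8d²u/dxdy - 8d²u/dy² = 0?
With A = -2, B = 8, C = -8, the discriminant is 0. This is a parabolic PDE.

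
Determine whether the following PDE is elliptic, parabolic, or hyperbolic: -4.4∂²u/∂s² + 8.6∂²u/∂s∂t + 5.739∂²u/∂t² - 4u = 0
Coefficients: A = -4.4, B = 8.6, C = 5.739. B² - 4AC = 174.9664, which is positive, so the equation is hyperbolic.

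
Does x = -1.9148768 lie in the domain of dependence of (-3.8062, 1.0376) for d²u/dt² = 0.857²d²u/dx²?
No. The domain of dependence is [-4.6954232, -2.9169768], and -1.9148768 is outside this interval.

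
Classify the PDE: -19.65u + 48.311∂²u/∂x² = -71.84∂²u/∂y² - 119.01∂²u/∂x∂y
Rewriting in standard form: 48.311∂²u/∂x² + 119.01∂²u/∂x∂y + 71.84∂²u/∂y² - 19.65u = 0. A = 48.311, B = 119.01, C = 71.84. Discriminant B² - 4AC = 280.73114. Since 280.73114 > 0, hyperbolic.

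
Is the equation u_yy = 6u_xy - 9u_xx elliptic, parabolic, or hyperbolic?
Rewriting in standard form: 9u_xx - 6u_xy + u_yy = 0. Computing B² - 4AC with A = 9, B = -6, C = 1: discriminant = 0 (zero). Answer: parabolic.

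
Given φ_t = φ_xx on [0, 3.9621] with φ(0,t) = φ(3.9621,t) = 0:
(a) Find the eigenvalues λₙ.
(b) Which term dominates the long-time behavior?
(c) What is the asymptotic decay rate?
Eigenvalues: λₙ = n²π²/3.9621².
First three modes:
  n=1: λ₁ = π²/3.9621² ≈ 0.629
  n=2: λ₂ = 4π²/3.9621² ≈ 2.515 (4× faster decay)
  n=3: λ₃ = 9π²/3.9621² ≈ 5.658 (9× faster decay)
As t → ∞, higher modes decay exponentially faster. The n=1 mode dominates: φ ~ c₁ sin(πx/3.9621) e^{-λ₁t}.
Decay rate: λ₁ = π²/3.9621² ≈ 0.629.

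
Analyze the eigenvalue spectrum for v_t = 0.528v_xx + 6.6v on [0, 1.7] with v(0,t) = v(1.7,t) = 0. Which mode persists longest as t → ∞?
Eigenvalues: λₙ = 0.528n²π²/1.7² - 6.6.
First three modes:
  n=1: λ₁ = 0.528π²/1.7² - 6.6 ≈ -4.797
  n=2: λ₂ = 2.112π²/1.7² - 6.6 ≈ 0.613
  n=3: λ₃ = 4.752π²/1.7² - 6.6 ≈ 9.628
Since 0.528π²/1.7² ≈ 1.803 < 6.6, λ₁ < 0.
The n=1 mode grows fastest (−λₙ is largest for n=1) → dominates.
Asymptotic: v ~ c₁ sin(πx/1.7) e^{4.797t} (exponential growth at rate −λ₁ ≈ 4.797).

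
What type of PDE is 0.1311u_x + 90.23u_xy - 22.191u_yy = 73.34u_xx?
Rewriting in standard form: -73.34u_xx + 90.23u_xy - 22.191u_yy + 0.1311u_x = 0. With A = -73.34, B = 90.23, C = -22.191, the discriminant is 1631.50114. This is a hyperbolic PDE.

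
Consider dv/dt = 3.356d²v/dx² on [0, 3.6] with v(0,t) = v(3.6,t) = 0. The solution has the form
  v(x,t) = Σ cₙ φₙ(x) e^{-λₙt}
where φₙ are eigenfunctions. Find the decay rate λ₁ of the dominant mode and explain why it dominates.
Eigenvalues: λₙ = 3.356n²π²/3.6².
First three modes:
  n=1: λ₁ = 3.356π²/3.6² ≈ 2.556
  n=2: λ₂ = 13.424π²/3.6² ≈ 10.223 (4× faster decay)
  n=3: λ₃ = 30.204π²/3.6² ≈ 23.002 (9× faster decay)
As t → ∞, higher modes decay exponentially faster. The n=1 mode dominates: v ~ c₁ sin(πx/3.6) e^{-λ₁t}.
Decay rate: λ₁ = 3.356π²/3.6² ≈ 2.556.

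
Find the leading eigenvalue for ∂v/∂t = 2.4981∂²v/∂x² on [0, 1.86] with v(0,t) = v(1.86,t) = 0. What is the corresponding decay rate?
Eigenvalues: λₙ = 2.4981n²π²/1.86².
First three modes:
  n=1: λ₁ = 2.4981π²/1.86² ≈ 7.127
  n=2: λ₂ = 9.9924π²/1.86² ≈ 28.506 (4× faster decay)
  n=3: λ₃ = 22.4829π²/1.86² ≈ 64.14 (9× faster decay)
As t → ∞, higher modes decay exponentially faster. The n=1 mode dominates: v ~ c₁ sin(πx/1.86) e^{-λ₁t}.
Decay rate: λ₁ = 2.4981π²/1.86² ≈ 7.127.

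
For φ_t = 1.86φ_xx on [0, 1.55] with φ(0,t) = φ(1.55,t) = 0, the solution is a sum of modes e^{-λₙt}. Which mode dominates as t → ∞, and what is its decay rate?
Eigenvalues: λₙ = 1.86n²π²/1.55².
First three modes:
  n=1: λ₁ = 1.86π²/1.55² ≈ 7.641
  n=2: λ₂ = 7.44π²/1.55² ≈ 30.564 (4× faster decay)
  n=3: λ₃ = 16.74π²/1.55² ≈ 68.769 (9× faster decay)
As t → ∞, higher modes decay exponentially faster. The n=1 mode dominates: φ ~ c₁ sin(πx/1.55) e^{-λ₁t}.
Decay rate: λ₁ = 1.86π²/1.55² ≈ 7.641.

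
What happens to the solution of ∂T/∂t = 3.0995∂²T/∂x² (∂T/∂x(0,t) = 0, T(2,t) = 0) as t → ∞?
T → 0. Heat escapes through the Dirichlet boundary.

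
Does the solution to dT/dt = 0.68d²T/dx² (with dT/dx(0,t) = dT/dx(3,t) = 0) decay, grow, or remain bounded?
T → constant (steady state). Heat is conserved (no flux at boundaries); solution approaches the spatial average.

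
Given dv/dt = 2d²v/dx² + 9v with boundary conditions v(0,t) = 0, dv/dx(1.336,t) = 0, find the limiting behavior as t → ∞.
v grows unboundedly. Reaction dominates diffusion (r=9 > κπ²/(4L²)≈2.76); solution grows exponentially.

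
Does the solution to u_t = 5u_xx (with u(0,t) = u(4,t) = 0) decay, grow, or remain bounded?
u → 0. Heat diffuses out through both boundaries.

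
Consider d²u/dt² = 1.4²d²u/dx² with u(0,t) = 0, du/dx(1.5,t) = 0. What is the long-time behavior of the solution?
As t → ∞, u oscillates (no decay). Energy is conserved; the solution oscillates indefinitely as standing waves.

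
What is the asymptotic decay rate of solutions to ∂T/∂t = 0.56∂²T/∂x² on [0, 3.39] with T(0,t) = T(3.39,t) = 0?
Eigenvalues: λₙ = 0.56n²π²/3.39².
First three modes:
  n=1: λ₁ = 0.56π²/3.39² ≈ 0.481
  n=2: λ₂ = 2.24π²/3.39² ≈ 1.924 (4× faster decay)
  n=3: λ₃ = 5.04π²/3.39² ≈ 4.328 (9× faster decay)
As t → ∞, higher modes decay exponentially faster. The n=1 mode dominates: T ~ c₁ sin(πx/3.39) e^{-λ₁t}.
Decay rate: λ₁ = 0.56π²/3.39² ≈ 0.481.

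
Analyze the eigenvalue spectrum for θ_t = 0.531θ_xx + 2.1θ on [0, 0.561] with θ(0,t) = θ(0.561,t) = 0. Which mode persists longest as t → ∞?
Eigenvalues: λₙ = 0.531n²π²/0.561² - 2.1.
First three modes:
  n=1: λ₁ = 0.531π²/0.561² - 2.1 ≈ 14.552
  n=2: λ₂ = 2.124π²/0.561² - 2.1 ≈ 64.508
  n=3: λ₃ = 4.779π²/0.561² - 2.1 ≈ 147.769
Since 0.531π²/0.561² ≈ 16.652 > 2.1, all λₙ > 0.
The n=1 mode decays slowest → dominates as t → ∞.
Asymptotic: θ ~ c₁ sin(πx/0.561) e^{-λ₁t} with decay rate λ₁ ≈ 14.552.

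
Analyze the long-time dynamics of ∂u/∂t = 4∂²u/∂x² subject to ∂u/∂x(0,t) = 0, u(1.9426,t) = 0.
Long-time behavior: u → 0. Heat escapes through the Dirichlet boundary.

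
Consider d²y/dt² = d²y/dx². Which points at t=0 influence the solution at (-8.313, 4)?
Domain of dependence: [-12.313, -4.313]. Signals travel at speed 1, so data within |x - -8.313| ≤ 1·4 = 4 can reach the point.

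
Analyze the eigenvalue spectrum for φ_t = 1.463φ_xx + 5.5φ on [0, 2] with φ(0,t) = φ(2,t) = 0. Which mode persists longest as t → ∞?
Eigenvalues: λₙ = 1.463n²π²/2² - 5.5.
First three modes:
  n=1: λ₁ = 1.463π²/2² - 5.5 ≈ -1.89
  n=2: λ₂ = 5.852π²/2² - 5.5 ≈ 8.939
  n=3: λ₃ = 13.167π²/2² - 5.5 ≈ 26.988
Since 1.463π²/2² ≈ 3.61 < 5.5, λ₁ < 0.
The n=1 mode grows fastest (−λₙ is largest for n=1) → dominates.
Asymptotic: φ ~ c₁ sin(πx/2) e^{1.89t} (exponential growth at rate −λ₁ ≈ 1.89).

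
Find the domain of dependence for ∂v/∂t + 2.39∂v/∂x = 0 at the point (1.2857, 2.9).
A single point: x = -5.6453. The characteristic through (1.2857, 2.9) is x - 2.39t = const, so x = 1.2857 - 2.39·2.9 = -5.6453.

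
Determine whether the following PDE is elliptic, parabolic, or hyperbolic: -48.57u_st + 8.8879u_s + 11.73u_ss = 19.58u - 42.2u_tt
Rewriting in standard form: 11.73u_ss - 48.57u_st + 42.2u_tt + 8.8879u_s - 19.58u = 0. Coefficients: A = 11.73, B = -48.57, C = 42.2. B² - 4AC = 379.0209, which is positive, so the equation is hyperbolic.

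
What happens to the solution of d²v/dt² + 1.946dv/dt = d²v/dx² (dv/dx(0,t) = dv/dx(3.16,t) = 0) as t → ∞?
v → constant (steady state). Damping (γ=1.946) dissipates the nonconstant modes; with Neumann BCs the spatial average obeys M''+γM'=0 and tends to a finite limit.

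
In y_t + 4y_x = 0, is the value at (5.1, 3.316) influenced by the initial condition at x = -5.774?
No. Only data at x = -8.164 affects (5.1, 3.316). Advection has one-way propagation along characteristics.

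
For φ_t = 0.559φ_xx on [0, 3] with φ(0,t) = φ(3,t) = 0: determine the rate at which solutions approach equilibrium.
Eigenvalues: λₙ = 0.559n²π²/3².
First three modes:
  n=1: λ₁ = 0.559π²/3² ≈ 0.613
  n=2: λ₂ = 2.236π²/3² ≈ 2.452 (4× faster decay)
  n=3: λ₃ = 5.031π²/3² ≈ 5.517 (9× faster decay)
As t → ∞, higher modes decay exponentially faster. The n=1 mode dominates: φ ~ c₁ sin(πx/3) e^{-λ₁t}.
Decay rate: λ₁ = 0.559π²/3² ≈ 0.613.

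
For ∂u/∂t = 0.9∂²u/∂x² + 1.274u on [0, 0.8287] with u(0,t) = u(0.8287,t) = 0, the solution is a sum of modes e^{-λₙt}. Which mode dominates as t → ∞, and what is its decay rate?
Eigenvalues: λₙ = 0.9n²π²/0.8287² - 1.274.
First three modes:
  n=1: λ₁ = 0.9π²/0.8287² - 1.274 ≈ 11.66
  n=2: λ₂ = 3.6π²/0.8287² - 1.274 ≈ 50.464
  n=3: λ₃ = 8.1π²/0.8287² - 1.274 ≈ 115.136
Since 0.9π²/0.8287² ≈ 12.934 > 1.274, all λₙ > 0.
The n=1 mode decays slowest → dominates as t → ∞.
Asymptotic: u ~ c₁ sin(πx/0.8287) e^{-λ₁t} with decay rate λ₁ ≈ 11.66.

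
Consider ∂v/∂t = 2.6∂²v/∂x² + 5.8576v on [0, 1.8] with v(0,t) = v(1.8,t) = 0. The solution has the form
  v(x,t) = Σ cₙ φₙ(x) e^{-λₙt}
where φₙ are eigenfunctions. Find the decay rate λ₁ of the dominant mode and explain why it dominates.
Eigenvalues: λₙ = 2.6n²π²/1.8² - 5.8576.
First three modes:
  n=1: λ₁ = 2.6π²/1.8² - 5.8576 ≈ 2.062
  n=2: λ₂ = 10.4π²/1.8² - 5.8576 ≈ 25.823
  n=3: λ₃ = 23.4π²/1.8² - 5.8576 ≈ 65.423
Since 2.6π²/1.8² ≈ 7.92 > 5.8576, all λₙ > 0.
The n=1 mode decays slowest → dominates as t → ∞.
Asymptotic: v ~ c₁ sin(πx/1.8) e^{-λ₁t} with decay rate λ₁ ≈ 2.062.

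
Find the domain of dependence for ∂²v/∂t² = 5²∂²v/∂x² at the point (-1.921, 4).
Domain of dependence: [-21.921, 18.079]. Signals travel at speed 5, so data within |x - -1.921| ≤ 5·4 = 20 can reach the point.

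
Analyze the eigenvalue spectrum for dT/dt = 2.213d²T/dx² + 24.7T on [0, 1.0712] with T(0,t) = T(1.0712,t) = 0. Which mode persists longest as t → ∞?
Eigenvalues: λₙ = 2.213n²π²/1.0712² - 24.7.
First three modes:
  n=1: λ₁ = 2.213π²/1.0712² - 24.7 ≈ -5.666
  n=2: λ₂ = 8.852π²/1.0712² - 24.7 ≈ 51.438
  n=3: λ₃ = 19.917π²/1.0712² - 24.7 ≈ 146.61
Since 2.213π²/1.0712² ≈ 19.034 < 24.7, λ₁ < 0.
The n=1 mode grows fastest (−λₙ is largest for n=1) → dominates.
Asymptotic: T ~ c₁ sin(πx/1.0712) e^{5.666t} (exponential growth at rate −λ₁ ≈ 5.666).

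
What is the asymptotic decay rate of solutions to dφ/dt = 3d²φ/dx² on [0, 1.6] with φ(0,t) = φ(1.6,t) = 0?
Eigenvalues: λₙ = 3n²π²/1.6².
First three modes:
  n=1: λ₁ = 3π²/1.6² ≈ 11.566
  n=2: λ₂ = 12π²/1.6² ≈ 46.264 (4× faster decay)
  n=3: λ₃ = 27π²/1.6² ≈ 104.093 (9× faster decay)
As t → ∞, higher modes decay exponentially faster. The n=1 mode dominates: φ ~ c₁ sin(πx/1.6) e^{-λ₁t}.
Decay rate: λ₁ = 3π²/1.6² ≈ 11.566.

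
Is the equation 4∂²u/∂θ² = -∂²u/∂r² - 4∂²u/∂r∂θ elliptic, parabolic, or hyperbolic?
Rewriting in standard form: ∂²u/∂r² + 4∂²u/∂r∂θ + 4∂²u/∂θ² = 0. Computing B² - 4AC with A = 1, B = 4, C = 4: discriminant = 0 (zero). Answer: parabolic.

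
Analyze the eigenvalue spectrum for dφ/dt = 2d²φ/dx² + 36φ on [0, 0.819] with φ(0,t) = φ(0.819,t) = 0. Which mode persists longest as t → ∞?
Eigenvalues: λₙ = 2n²π²/0.819² - 36.
First three modes:
  n=1: λ₁ = 2π²/0.819² - 36 ≈ -6.572
  n=2: λ₂ = 8π²/0.819² - 36 ≈ 81.712
  n=3: λ₃ = 18π²/0.819² - 36 ≈ 228.853
Since 2π²/0.819² ≈ 29.428 < 36, λ₁ < 0.
The n=1 mode grows fastest (−λₙ is largest for n=1) → dominates.
Asymptotic: φ ~ c₁ sin(πx/0.819) e^{6.572t} (exponential growth at rate −λ₁ ≈ 6.572).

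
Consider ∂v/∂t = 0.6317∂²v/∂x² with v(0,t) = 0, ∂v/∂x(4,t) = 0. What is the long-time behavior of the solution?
As t → ∞, v → 0. Heat escapes through the Dirichlet boundary.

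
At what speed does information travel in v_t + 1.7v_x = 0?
Speed = 1.7. Information travels along x - 1.7t = const (rightward).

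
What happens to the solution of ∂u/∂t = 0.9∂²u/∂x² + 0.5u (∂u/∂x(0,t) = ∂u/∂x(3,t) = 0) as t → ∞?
u grows unboundedly. With Neumann BCs the constant mode has diffusion eigenvalue 0, so any r > 0 makes it grow like e^(0.5t); solution grows exponentially.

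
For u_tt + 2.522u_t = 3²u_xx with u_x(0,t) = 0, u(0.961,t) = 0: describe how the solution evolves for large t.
u → 0. Damping (γ=2.522) dissipates energy; oscillations decay exponentially.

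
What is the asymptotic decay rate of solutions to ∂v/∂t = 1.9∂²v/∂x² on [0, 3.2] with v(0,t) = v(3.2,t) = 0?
Eigenvalues: λₙ = 1.9n²π²/3.2².
First three modes:
  n=1: λ₁ = 1.9π²/3.2² ≈ 1.831
  n=2: λ₂ = 7.6π²/3.2² ≈ 7.325 (4× faster decay)
  n=3: λ₃ = 17.1π²/3.2² ≈ 16.481 (9× faster decay)
As t → ∞, higher modes decay exponentially faster. The n=1 mode dominates: v ~ c₁ sin(πx/3.2) e^{-λ₁t}.
Decay rate: λ₁ = 1.9π²/3.2² ≈ 1.831.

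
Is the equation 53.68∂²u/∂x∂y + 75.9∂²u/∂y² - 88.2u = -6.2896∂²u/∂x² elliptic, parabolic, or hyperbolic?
Rewriting in standard form: 6.2896∂²u/∂x² + 53.68∂²u/∂x∂y + 75.9∂²u/∂y² - 88.2u = 0. Computing B² - 4AC with A = 6.2896, B = 53.68, C = 75.9: discriminant = 972.01984 (positive). Answer: hyperbolic.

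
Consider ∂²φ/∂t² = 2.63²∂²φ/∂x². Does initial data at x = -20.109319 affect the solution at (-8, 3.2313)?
No. The domain of dependence is [-16.498319, 0.498319], and -20.109319 is outside this interval.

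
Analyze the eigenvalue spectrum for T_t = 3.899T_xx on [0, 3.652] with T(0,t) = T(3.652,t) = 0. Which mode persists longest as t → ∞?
Eigenvalues: λₙ = 3.899n²π²/3.652².
First three modes:
  n=1: λ₁ = 3.899π²/3.652² ≈ 2.885
  n=2: λ₂ = 15.596π²/3.652² ≈ 11.541 (4× faster decay)
  n=3: λ₃ = 35.091π²/3.652² ≈ 25.968 (9× faster decay)
As t → ∞, higher modes decay exponentially faster. The n=1 mode dominates: T ~ c₁ sin(πx/3.652) e^{-λ₁t}.
Decay rate: λ₁ = 3.899π²/3.652² ≈ 2.885.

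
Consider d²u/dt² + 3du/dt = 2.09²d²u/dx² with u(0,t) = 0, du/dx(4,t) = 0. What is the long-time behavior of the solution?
As t → ∞, u → 0. Damping (γ=3) dissipates energy; oscillations decay exponentially.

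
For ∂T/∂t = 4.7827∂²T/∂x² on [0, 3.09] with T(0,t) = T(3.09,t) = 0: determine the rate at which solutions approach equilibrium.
Eigenvalues: λₙ = 4.7827n²π²/3.09².
First three modes:
  n=1: λ₁ = 4.7827π²/3.09² ≈ 4.944
  n=2: λ₂ = 19.1308π²/3.09² ≈ 19.775 (4× faster decay)
  n=3: λ₃ = 43.0443π²/3.09² ≈ 44.494 (9× faster decay)
As t → ∞, higher modes decay exponentially faster. The n=1 mode dominates: T ~ c₁ sin(πx/3.09) e^{-λ₁t}.
Decay rate: λ₁ = 4.7827π²/3.09² ≈ 4.944.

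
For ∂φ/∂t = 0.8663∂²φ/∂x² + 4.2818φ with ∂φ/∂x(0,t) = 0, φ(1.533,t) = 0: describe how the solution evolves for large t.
φ grows unboundedly. Reaction dominates diffusion (r=4.2818 > κπ²/(4L²)≈0.91); solution grows exponentially.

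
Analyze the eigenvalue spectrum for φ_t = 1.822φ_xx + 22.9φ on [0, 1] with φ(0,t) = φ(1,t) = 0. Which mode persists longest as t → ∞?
Eigenvalues: λₙ = 1.822n²π²/1² - 22.9.
First three modes:
  n=1: λ₁ = 1.822π² - 22.9 ≈ -4.918
  n=2: λ₂ = 7.288π² - 22.9 ≈ 49.03
  n=3: λ₃ = 16.398π² - 22.9 ≈ 138.942
Since 1.822π² ≈ 17.982 < 22.9, λ₁ < 0.
The n=1 mode grows fastest (−λₙ is largest for n=1) → dominates.
Asymptotic: φ ~ c₁ sin(πx/1) e^{4.918t} (exponential growth at rate −λ₁ ≈ 4.918).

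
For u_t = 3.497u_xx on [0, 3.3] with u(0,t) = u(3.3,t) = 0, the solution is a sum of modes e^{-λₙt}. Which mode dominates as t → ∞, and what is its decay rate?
Eigenvalues: λₙ = 3.497n²π²/3.3².
First three modes:
  n=1: λ₁ = 3.497π²/3.3² ≈ 3.169
  n=2: λ₂ = 13.988π²/3.3² ≈ 12.677 (4× faster decay)
  n=3: λ₃ = 31.473π²/3.3² ≈ 28.524 (9× faster decay)
As t → ∞, higher modes decay exponentially faster. The n=1 mode dominates: u ~ c₁ sin(πx/3.3) e^{-λ₁t}.
Decay rate: λ₁ = 3.497π²/3.3² ≈ 3.169.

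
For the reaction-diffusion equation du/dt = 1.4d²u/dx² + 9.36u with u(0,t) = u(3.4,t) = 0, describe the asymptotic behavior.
u grows unboundedly. Reaction dominates diffusion (r=9.36 > κπ²/L²≈1.2); solution grows exponentially.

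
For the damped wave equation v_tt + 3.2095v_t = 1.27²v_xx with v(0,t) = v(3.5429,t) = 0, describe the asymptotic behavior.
v → 0. Damping (γ=3.2095) dissipates energy; oscillations decay exponentially.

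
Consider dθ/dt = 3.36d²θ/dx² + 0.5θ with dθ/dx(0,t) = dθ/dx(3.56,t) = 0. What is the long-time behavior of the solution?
As t → ∞, θ grows unboundedly. With Neumann BCs the constant mode has diffusion eigenvalue 0, so any r > 0 makes it grow like e^(0.5t); solution grows exponentially.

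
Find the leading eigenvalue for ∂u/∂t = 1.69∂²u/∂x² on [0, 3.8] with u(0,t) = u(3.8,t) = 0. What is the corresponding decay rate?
Eigenvalues: λₙ = 1.69n²π²/3.8².
First three modes:
  n=1: λ₁ = 1.69π²/3.8² ≈ 1.155
  n=2: λ₂ = 6.76π²/3.8² ≈ 4.62 (4× faster decay)
  n=3: λ₃ = 15.21π²/3.8² ≈ 10.396 (9× faster decay)
As t → ∞, higher modes decay exponentially faster. The n=1 mode dominates: u ~ c₁ sin(πx/3.8) e^{-λ₁t}.
Decay rate: λ₁ = 1.69π²/3.8² ≈ 1.155.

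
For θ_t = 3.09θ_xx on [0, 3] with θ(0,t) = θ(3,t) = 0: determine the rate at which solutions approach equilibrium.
Eigenvalues: λₙ = 3.09n²π²/3².
First three modes:
  n=1: λ₁ = 3.09π²/3² ≈ 3.389
  n=2: λ₂ = 12.36π²/3² ≈ 13.554 (4× faster decay)
  n=3: λ₃ = 27.81π²/3² ≈ 30.497 (9× faster decay)
As t → ∞, higher modes decay exponentially faster. The n=1 mode dominates: θ ~ c₁ sin(πx/3) e^{-λ₁t}.
Decay rate: λ₁ = 3.09π²/3² ≈ 3.389.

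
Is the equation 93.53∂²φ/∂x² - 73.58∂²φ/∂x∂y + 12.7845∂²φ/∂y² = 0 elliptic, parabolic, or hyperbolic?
Computing B² - 4AC with A = 93.53, B = -73.58, C = 12.7845: discriminant = 631.07926 (positive). Answer: hyperbolic.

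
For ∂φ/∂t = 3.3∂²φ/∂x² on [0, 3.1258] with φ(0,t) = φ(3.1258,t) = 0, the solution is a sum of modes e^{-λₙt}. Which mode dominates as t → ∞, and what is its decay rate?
Eigenvalues: λₙ = 3.3n²π²/3.1258².
First three modes:
  n=1: λ₁ = 3.3π²/3.1258² ≈ 3.333
  n=2: λ₂ = 13.2π²/3.1258² ≈ 13.334 (4× faster decay)
  n=3: λ₃ = 29.7π²/3.1258² ≈ 30.001 (9× faster decay)
As t → ∞, higher modes decay exponentially faster. The n=1 mode dominates: φ ~ c₁ sin(πx/3.1258) e^{-λ₁t}.
Decay rate: λ₁ = 3.3π²/3.1258² ≈ 3.333.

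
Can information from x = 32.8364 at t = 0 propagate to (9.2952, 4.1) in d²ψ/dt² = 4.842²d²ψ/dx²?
No. The domain of dependence is [-10.557, 29.1474], and 32.8364 is outside this interval.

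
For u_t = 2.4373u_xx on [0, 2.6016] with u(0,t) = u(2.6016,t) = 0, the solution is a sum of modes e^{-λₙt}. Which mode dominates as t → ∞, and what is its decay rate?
Eigenvalues: λₙ = 2.4373n²π²/2.6016².
First three modes:
  n=1: λ₁ = 2.4373π²/2.6016² ≈ 3.554
  n=2: λ₂ = 9.7492π²/2.6016² ≈ 14.216 (4× faster decay)
  n=3: λ₃ = 21.9357π²/2.6016² ≈ 31.987 (9× faster decay)
As t → ∞, higher modes decay exponentially faster. The n=1 mode dominates: u ~ c₁ sin(πx/2.6016) e^{-λ₁t}.
Decay rate: λ₁ = 2.4373π²/2.6016² ≈ 3.554.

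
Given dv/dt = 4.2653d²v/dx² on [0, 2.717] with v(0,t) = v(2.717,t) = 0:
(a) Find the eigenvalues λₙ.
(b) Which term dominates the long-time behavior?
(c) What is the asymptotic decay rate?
Eigenvalues: λₙ = 4.2653n²π²/2.717².
First three modes:
  n=1: λ₁ = 4.2653π²/2.717² ≈ 5.703
  n=2: λ₂ = 17.0612π²/2.717² ≈ 22.81 (4× faster decay)
  n=3: λ₃ = 38.3877π²/2.717² ≈ 51.323 (9× faster decay)
As t → ∞, higher modes decay exponentially faster. The n=1 mode dominates: v ~ c₁ sin(πx/2.717) e^{-λ₁t}.
Decay rate: λ₁ = 4.2653π²/2.717² ≈ 5.703.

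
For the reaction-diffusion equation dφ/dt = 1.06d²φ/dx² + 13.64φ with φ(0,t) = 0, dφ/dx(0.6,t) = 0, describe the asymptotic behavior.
φ grows unboundedly. Reaction dominates diffusion (r=13.64 > κπ²/(4L²)≈7.27); solution grows exponentially.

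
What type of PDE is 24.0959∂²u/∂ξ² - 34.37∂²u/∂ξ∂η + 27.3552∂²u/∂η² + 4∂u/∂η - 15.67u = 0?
With A = 24.0959, B = -34.37, C = 27.3552, the discriminant is -1455.29575472. This is an elliptic PDE.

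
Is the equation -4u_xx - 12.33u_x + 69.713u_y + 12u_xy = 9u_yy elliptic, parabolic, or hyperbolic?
Rewriting in standard form: -4u_xx + 12u_xy - 9u_yy - 12.33u_x + 69.713u_y = 0. Computing B² - 4AC with A = -4, B = 12, C = -9: discriminant = 0 (zero). Answer: parabolic.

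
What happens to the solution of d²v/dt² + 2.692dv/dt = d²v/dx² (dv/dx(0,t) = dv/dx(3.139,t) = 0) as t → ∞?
v → constant (steady state). Damping (γ=2.692) dissipates the nonconstant modes; with Neumann BCs the spatial average obeys M''+γM'=0 and tends to a finite limit.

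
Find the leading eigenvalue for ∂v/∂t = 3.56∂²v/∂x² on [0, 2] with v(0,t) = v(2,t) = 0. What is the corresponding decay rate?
Eigenvalues: λₙ = 3.56n²π²/2².
First three modes:
  n=1: λ₁ = 3.56π²/2² ≈ 8.784
  n=2: λ₂ = 14.24π²/2² ≈ 35.136 (4× faster decay)
  n=3: λ₃ = 32.04π²/2² ≈ 79.056 (9× faster decay)
As t → ∞, higher modes decay exponentially faster. The n=1 mode dominates: v ~ c₁ sin(πx/2) e^{-λ₁t}.
Decay rate: λ₁ = 3.56π²/2² ≈ 8.784.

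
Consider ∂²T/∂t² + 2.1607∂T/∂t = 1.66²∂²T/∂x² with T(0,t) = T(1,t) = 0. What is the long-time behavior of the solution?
As t → ∞, T → 0. Damping (γ=2.1607) dissipates energy; oscillations decay exponentially.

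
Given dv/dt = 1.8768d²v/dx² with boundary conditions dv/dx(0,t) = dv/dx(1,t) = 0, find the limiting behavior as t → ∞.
v → constant (steady state). Heat is conserved (no flux at boundaries); solution approaches the spatial average.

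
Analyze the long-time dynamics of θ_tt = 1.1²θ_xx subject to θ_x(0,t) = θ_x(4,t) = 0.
Long-time behavior: θ oscillates about a mean that drifts linearly in t (generically unbounded; no decay). There is no damping, so the nonconstant modes persist as standing waves (energy conserved, no decay). But with Neumann conditions at both ends the constant mode has eigenvalue 0: the spatial mean M(t) of θ satisfies M'' = 0, so M(t) = M(0) + M'(0)·t. Unless the initial velocity has zero mean (∫θ_t(x,0)dx = 0), the solution grows linearly in t (unbounded, though not exponentially); if it does have zero mean, the solution stays bounded and simply oscillates.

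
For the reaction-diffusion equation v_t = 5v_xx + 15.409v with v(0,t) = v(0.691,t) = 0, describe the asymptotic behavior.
v → 0. Diffusion dominates reaction (r=15.409 < κπ²/L²≈103.35); solution decays.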